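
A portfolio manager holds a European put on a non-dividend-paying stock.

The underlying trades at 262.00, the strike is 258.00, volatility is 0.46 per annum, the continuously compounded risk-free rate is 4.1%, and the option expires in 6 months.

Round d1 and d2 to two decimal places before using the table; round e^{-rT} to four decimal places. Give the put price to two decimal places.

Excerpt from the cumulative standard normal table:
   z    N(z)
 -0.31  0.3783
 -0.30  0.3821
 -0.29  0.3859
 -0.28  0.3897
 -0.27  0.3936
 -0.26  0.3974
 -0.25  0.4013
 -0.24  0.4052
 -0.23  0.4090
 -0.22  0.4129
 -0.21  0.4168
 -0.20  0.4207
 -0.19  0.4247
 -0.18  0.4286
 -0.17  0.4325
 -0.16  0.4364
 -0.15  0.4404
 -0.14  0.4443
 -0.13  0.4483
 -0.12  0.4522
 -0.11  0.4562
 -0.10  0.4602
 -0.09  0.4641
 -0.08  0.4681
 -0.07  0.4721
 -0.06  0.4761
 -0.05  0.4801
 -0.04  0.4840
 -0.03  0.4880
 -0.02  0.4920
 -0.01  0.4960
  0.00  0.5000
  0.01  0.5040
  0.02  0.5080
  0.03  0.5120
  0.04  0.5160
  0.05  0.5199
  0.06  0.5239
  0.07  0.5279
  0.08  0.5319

σ√T = 0.46·√0.5 = 0.3253
d₁ = [ln(262/258) + (0.041 + ½·0.46²)·0.5] / (σ√T) = (0.0154 + 0.0734) / 0.3253 = 0.2730 ⇒ 0.27
d₂ = 0.2730 − 0.3253 = -0.0523 ⇒ -0.05
e^(−rT) = e^(−0.041·0.5) = 0.9797
N(−d₂) = N(0.05) = 0.5199;  N(−d₁) = N(-0.27) = 0.3936
P = 258·0.9797·0.5199 − 262·0.3936 = 131.4113 − 103.1232 = 28.2881

28.29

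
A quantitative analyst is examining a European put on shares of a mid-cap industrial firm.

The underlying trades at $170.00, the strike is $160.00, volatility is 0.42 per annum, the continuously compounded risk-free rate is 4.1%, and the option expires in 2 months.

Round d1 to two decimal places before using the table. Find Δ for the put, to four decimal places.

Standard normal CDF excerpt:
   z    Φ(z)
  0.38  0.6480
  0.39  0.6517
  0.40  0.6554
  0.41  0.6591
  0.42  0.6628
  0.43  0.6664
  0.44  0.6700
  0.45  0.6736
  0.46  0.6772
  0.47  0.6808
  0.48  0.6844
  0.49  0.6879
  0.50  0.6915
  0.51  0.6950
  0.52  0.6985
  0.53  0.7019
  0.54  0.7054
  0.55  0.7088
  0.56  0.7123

-0.3156

σ√T = 0.42 × 0.4082 = 0.1715
d₁ = [ln(170/160) + (0.041 + 0.42²/2)·0.1667] / 0.1715 = [0.0606 + 0.0215] / 0.1715 = 0.4792 → 0.48
N(d₁) = N(0.48) = 0.6844
Δ_put = N(d₁) − 1 = 0.6844 − 1 = -0.3156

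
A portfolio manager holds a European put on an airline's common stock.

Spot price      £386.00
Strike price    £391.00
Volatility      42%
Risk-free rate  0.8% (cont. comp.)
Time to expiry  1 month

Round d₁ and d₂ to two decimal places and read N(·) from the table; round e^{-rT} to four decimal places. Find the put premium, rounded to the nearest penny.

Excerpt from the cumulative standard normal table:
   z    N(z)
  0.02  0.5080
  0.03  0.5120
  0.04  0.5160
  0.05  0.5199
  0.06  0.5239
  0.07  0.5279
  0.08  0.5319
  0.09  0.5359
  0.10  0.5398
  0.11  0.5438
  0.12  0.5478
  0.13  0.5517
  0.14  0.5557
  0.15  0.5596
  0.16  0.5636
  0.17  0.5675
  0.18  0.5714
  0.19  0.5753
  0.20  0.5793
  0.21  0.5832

σ√T = 0.42·√0.08333 = 0.1212
d₁ = [ln(386/391) + (0.008 + 0.42²/2)·0.08333] / 0.1212 = [-0.0129 + 0.0080] / 0.1212 = -0.0400 which rounds to -0.04
d₂ = d₁ − σ√T = -0.0400 − 0.1212 = -0.1613 which rounds to -0.16
exp(−rT) = exp(−0.008·0.08333) = 0.9993
N(−d₂) = N(0.16) = 0.5636;  N(−d₁) = N(0.04) = 0.5160
P = 391·0.9993·0.5636 − 386·0.5160 = 220.2133 − 199.1760 = 21.0373

£21.04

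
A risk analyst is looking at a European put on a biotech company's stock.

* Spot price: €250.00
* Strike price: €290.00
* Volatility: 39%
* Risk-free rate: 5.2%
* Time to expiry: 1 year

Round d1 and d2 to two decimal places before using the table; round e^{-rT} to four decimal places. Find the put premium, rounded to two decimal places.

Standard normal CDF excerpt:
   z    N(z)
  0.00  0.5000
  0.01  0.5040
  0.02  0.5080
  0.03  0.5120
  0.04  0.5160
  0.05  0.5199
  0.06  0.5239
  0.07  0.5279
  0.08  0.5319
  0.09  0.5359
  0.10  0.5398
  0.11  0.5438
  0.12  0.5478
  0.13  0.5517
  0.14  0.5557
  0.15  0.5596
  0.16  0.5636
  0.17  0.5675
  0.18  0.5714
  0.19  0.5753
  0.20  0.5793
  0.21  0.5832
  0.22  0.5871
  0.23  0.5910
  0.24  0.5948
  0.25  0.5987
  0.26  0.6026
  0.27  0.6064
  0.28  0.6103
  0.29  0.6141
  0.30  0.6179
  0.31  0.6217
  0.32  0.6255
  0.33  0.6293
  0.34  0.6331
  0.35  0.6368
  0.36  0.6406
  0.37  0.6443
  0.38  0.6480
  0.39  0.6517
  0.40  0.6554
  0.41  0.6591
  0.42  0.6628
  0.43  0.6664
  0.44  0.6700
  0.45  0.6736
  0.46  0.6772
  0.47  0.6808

€54.47

σ√T = 0.39 × 1.0000 = 0.3900
d₁ = [ln(250/290) + (0.052 + 0.39²/2)·1] / 0.3900 = [-0.1484 + 0.1280] / 0.3900 = -0.0522 ≈ -0.05
d₂ = d₁ − σ√T = -0.0522 − 0.3900 = -0.4422 ≈ -0.44
e^(−rT) = e^(−0.052·1) = 0.9493
N(−d₂) = N(0.44) = 0.6700;  N(−d₁) = N(0.05) = 0.5199
P = 290·0.9493·0.6700 − 250·0.5199 = 184.4490 − 129.9750 = 54.4740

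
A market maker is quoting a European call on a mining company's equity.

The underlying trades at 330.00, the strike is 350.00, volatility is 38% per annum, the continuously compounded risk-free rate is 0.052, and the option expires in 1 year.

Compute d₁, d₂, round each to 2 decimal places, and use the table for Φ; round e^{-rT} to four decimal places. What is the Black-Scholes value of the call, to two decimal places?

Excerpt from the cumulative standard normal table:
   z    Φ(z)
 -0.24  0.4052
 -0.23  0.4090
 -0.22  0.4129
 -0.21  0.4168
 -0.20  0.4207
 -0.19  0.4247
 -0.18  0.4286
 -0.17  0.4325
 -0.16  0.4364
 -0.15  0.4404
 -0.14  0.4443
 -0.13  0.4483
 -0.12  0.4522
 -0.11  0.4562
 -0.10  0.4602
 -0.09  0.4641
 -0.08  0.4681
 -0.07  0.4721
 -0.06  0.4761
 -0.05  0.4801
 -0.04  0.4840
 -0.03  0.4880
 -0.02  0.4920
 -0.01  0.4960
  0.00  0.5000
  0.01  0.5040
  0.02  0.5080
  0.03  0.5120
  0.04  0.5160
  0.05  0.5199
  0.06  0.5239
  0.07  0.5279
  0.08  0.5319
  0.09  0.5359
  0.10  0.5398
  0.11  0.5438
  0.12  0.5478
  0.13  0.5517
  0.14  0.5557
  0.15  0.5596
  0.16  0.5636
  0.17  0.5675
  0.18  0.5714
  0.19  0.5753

48.79

σ√T = 0.38 × 1.0000 = 0.3800
d₁ = [ln(330/350) + (0.052 + 0.38²/2)·1] / 0.3800 = [-0.0588 + 0.1242] / 0.3800 = 0.1720 ≈ 0.17
d₂ = d₁ − σ√T = 0.1720 − 0.3800 = -0.2080 ≈ -0.21
e^(−rT) = e^(−0.052·1) = 0.9493
C = 330·N(0.17) − 350·0.9493·N(-0.21) = 330·0.5675 − 350·0.9493·0.4168 = 187.2750 − 138.4839 = 48.7911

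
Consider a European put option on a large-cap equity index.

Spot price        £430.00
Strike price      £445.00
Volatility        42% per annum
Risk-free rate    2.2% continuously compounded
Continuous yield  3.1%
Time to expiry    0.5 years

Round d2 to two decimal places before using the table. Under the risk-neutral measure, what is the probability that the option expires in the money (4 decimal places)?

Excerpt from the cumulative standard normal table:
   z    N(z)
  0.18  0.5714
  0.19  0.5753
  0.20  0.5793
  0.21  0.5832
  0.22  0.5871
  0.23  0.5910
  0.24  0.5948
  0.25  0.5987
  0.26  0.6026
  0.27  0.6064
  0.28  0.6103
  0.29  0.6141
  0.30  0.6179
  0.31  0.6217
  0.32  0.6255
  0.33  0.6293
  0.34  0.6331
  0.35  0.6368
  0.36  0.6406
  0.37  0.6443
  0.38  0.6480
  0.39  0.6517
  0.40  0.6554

T = 0.5;  σ√T = 0.2970
d₁ = [ln(430/445) + (0.022 − 0.031 + 0.42²/2)·0.5] / 0.2970 = [-0.0343 + 0.0396] / 0.2970 = 0.0179 which rounds to 0.02
d₂ = d₁ − σ√T = 0.0179 − 0.2970 = -0.2791 which rounds to -0.28
Pr(exercise) under Q = N(−d₂) = N(0.28) = 0.6103

0.6103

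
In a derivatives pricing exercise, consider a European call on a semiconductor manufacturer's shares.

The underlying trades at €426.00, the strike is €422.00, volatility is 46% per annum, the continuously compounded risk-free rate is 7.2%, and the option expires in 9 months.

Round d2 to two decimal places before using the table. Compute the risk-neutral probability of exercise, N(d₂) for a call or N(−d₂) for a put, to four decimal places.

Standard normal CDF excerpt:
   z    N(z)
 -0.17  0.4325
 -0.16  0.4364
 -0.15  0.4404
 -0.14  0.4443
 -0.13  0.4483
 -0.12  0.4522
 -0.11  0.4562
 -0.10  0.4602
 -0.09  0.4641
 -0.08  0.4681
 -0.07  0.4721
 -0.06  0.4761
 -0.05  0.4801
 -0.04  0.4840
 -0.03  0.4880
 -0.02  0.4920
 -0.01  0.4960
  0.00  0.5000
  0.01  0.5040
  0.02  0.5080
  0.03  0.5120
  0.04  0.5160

0.4840

σ√T = 0.46·√0.75 = 0.3984
d₁ = [ln(426/422) + (0.072 + 0.46²/2)·0.75] / 0.3984 = [0.0094 + 0.1334] / 0.3984 = 0.3584 → 0.36
d₂ = d₁ − σ√T = 0.3584 − 0.3984 = -0.0400 → -0.04
Risk-neutral Pr[S_T > K] = N(d₂) = N(-0.04) = 0.4840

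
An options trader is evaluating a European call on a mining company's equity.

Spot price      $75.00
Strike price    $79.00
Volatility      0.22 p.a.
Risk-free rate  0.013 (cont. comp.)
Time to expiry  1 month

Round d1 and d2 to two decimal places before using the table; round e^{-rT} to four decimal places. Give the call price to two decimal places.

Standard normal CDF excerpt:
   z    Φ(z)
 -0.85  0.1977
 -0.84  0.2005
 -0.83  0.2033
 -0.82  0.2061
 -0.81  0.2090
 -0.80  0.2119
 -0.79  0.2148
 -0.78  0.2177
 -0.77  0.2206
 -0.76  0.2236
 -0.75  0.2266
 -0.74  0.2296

σ√T = 0.22·√0.08333 = 0.0635
d₁ = [ln(75/79) + (0.013 + 0.22²/2)·0.08333] / 0.0635 = [-0.0520 + 0.0031] / 0.0635 = -0.7693 which rounds to -0.77
d₂ = d₁ − σ√T = -0.7693 − 0.0635 = -0.8328 which rounds to -0.83
exp(−rT) = exp(−0.013·0.08333) = 0.9989
N(d₁) = N(-0.77) = 0.2206;  N(d₂) = N(-0.83) = 0.2033
C = 75·0.2206 − 79·0.9989·0.2033 = 16.5450 − 16.0430 = 0.5020

$0.50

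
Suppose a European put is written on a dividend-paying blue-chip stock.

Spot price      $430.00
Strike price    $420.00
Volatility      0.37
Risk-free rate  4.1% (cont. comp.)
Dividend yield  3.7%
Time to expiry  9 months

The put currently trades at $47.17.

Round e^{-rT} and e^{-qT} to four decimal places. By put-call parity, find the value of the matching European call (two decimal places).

$58.11

e^(−qT) = e^(−0.037·0.75) = 0.9726;  e^(−rT) = e^(−0.041·0.75) = 0.9697
Put-call parity: C − P = S·e^(−qT) − K·e^(−rT) = 430·0.9726 − 420·0.9697 = 418.2180 − 407.2740 = 10.9440
C = P + (C − P) = 47.17 + (10.9440) = 58.1140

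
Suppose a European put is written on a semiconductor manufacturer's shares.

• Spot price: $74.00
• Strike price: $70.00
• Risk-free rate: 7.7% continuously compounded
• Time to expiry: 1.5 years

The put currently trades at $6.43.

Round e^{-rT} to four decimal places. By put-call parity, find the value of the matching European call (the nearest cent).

exp(−rT) = exp(−0.077·1.5) = 0.8909
Put-call parity: C − P = S − K·e^(−rT) = 74 − 70·0.8909 = 74 − 62.3630 = 11.6370
C = P + (C − P) = 6.43 + (11.6370) = 18.0670

$18.07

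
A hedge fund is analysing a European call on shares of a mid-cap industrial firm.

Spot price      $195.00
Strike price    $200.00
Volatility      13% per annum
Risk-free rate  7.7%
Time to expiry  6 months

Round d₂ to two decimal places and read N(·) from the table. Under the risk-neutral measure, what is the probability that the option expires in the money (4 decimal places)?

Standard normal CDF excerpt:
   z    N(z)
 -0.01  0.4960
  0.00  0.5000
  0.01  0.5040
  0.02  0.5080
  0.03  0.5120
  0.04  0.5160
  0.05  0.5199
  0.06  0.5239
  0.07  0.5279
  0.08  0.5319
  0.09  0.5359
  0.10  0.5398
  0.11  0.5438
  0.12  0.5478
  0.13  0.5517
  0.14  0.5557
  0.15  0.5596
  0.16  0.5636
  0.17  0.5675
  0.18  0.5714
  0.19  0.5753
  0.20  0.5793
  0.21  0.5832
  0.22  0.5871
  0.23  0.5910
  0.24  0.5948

T = 0.5;  σ√T = 0.0919
d₁ = [ln(195/200) + (0.077 + ½·0.13²)·0.5] / (σ√T) = (-0.0253 + 0.0427) / 0.0919 = 0.1894 → 0.19
d₂ = 0.1894 − 0.0919 = 0.0974 → 0.10
Pr(exercise) under Q = N(d₂) = 0.5398

0.5398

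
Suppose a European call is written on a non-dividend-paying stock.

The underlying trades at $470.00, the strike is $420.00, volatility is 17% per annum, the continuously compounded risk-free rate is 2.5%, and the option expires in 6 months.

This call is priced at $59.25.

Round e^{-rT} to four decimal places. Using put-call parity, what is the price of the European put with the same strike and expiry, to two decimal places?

e^(−rT) = e^(−0.025·0.5) = 0.9876
Put-call parity: C − P = S − K·e^(−rT) = 470 − 420·0.9876 = 470 − 414.7920 = 55.2080
P = C − (C − P) = 59.25 − (55.2080) = 4.0420

$4.04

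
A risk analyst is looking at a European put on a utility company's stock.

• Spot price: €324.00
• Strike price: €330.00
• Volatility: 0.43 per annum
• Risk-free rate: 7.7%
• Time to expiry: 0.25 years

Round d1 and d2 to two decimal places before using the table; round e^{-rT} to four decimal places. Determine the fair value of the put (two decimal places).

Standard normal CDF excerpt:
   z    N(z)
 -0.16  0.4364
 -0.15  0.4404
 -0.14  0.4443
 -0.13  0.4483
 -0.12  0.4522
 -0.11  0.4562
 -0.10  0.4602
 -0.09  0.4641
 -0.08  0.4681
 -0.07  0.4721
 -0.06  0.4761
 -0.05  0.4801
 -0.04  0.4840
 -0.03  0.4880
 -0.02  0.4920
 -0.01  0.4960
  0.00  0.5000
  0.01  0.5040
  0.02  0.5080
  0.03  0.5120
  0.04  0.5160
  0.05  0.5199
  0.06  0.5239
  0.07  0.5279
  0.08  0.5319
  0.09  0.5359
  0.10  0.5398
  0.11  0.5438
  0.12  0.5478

σ√T = 0.43 × 0.5000 = 0.2150
d₁ = [ln(324/330) + (0.077 + 0.43²/2)·0.25] / 0.2150 = [-0.0183 + 0.0424] / 0.2150 = 0.1117 ≈ 0.11
d₂ = d₁ − σ√T = 0.1117 − 0.2150 = -0.1033 ≈ -0.10
e^(−rT) = e^(−0.077·0.25) = 0.9809
N(−d₂) = N(0.10) = 0.5398;  N(−d₁) = N(-0.11) = 0.4562
P = 330·0.9809·0.5398 − 324·0.4562 = 174.7316 − 147.8088 = 26.9228

€26.92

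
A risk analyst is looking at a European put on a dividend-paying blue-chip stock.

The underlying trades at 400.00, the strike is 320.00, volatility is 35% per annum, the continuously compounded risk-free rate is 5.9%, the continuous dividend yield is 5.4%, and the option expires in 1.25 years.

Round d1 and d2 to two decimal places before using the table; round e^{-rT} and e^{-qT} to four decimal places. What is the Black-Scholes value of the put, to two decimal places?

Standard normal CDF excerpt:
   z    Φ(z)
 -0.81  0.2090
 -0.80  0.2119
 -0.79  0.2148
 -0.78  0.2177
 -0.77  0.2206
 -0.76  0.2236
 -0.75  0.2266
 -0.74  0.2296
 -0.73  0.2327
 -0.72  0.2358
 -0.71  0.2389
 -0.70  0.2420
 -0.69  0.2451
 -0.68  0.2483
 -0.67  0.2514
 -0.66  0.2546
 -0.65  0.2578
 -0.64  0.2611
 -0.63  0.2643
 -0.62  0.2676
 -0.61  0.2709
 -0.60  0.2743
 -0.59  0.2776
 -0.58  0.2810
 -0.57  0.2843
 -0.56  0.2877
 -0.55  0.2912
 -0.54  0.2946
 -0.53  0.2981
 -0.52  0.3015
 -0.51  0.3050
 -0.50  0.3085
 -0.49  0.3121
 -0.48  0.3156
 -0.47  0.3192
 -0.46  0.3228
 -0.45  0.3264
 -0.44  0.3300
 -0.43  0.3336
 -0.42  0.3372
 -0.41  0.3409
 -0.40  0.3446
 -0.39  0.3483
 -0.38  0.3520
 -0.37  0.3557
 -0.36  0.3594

σ√T = 0.35 × 1.1180 = 0.3913
d₁ = [ln(400/320) + (0.059 − 0.054 + ½·0.35²)·1.25] / (σ√T) = (0.2231 + 0.0828) / 0.3913 = 0.7819 ⇒ 0.78
d₂ = 0.7819 − 0.3913 = 0.3906 ⇒ 0.39
exp(−qT) = exp(−0.054·1.25) = 0.9347;  exp(−rT) = exp(−0.059·1.25) = 0.9289
N(−d₂) = N(-0.39) = 0.3483;  N(−d₁) = N(-0.78) = 0.2177
P = 320·0.9289·0.3483 − 400·0.9347·0.2177 = 103.5315 − 81.3937 = 22.1378

22.14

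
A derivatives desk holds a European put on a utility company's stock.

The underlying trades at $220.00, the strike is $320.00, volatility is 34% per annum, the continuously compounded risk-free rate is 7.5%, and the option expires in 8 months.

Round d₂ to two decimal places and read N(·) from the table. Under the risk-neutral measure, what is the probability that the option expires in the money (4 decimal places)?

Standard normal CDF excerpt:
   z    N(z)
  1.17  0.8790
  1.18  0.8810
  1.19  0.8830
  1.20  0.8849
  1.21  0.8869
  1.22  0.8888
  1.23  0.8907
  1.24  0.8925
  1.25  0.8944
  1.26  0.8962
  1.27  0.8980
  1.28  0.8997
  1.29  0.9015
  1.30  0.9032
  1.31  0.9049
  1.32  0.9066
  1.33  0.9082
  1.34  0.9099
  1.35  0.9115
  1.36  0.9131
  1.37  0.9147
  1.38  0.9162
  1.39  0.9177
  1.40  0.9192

σ√T = 0.34 × 0.8165 = 0.2776
d₁ = [ln(220/320) + (0.075 + 0.34²/2)·0.6667] / 0.2776 = [-0.3747 + 0.0885] / 0.2776 = -1.0308 which rounds to -1.03
d₂ = d₁ − σ√T = -1.0308 − 0.2776 = -1.3084 which rounds to -1.31
Risk-neutral Pr[S_T < K] = N(−d₂) = N(1.31) = 0.9049

0.9049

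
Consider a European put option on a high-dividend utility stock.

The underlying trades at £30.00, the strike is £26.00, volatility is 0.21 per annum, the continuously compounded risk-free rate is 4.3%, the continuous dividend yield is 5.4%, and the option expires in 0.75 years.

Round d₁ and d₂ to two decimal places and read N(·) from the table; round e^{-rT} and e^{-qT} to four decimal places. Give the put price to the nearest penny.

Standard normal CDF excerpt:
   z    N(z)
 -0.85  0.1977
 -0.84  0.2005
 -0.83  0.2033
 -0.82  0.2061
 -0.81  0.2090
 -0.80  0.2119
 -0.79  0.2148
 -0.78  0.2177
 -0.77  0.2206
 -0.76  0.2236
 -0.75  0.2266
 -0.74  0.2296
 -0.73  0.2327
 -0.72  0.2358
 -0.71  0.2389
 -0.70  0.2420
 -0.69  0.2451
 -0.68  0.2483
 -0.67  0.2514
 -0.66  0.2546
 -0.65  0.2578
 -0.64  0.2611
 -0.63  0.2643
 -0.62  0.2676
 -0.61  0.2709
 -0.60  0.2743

T = 0.75;  σ√T = 0.1819
d₁ = [ln(30/26) + (0.043 − 0.054 + 0.21²/2)·0.75] / 0.1819 = [0.1431 + 0.0083] / 0.1819 = 0.8324 which rounds to 0.83
d₂ = d₁ − σ√T = 0.8324 − 0.1819 = 0.6506 which rounds to 0.65
e^(−qT) = e^(−0.054·0.75) = 0.9603;  e^(−rT) = e^(−0.043·0.75) = 0.9683
P = 26·0.9683·N(-0.65) − 30·0.9603·N(-0.83) = 26·0.9683·0.2578 − 30·0.9603·0.2033 = 6.4903 − 5.8569 = 0.6335

£0.63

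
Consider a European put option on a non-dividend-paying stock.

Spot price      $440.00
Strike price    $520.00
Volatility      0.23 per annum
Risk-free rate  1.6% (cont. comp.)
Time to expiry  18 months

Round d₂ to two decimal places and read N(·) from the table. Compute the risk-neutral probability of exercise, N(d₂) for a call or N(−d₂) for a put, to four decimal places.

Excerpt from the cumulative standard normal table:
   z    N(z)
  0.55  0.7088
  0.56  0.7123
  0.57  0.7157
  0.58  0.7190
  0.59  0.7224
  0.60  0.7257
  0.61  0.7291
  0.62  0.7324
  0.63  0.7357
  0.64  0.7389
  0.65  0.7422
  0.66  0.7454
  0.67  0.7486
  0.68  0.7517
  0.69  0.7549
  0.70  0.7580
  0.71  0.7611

σ√T = 0.23 × 1.2247 = 0.2817
d₁ = [ln(440/520) + (0.016 + 0.23²/2)·1.5] / 0.2817 = [-0.1671 + 0.0637] / 0.2817 = -0.3670 ≈ -0.37
d₂ = d₁ − σ√T = -0.3670 − 0.2817 = -0.6487 ≈ -0.65
Risk-neutral Pr[S_T < K] = N(−d₂) = N(0.65) = 0.7422

0.7422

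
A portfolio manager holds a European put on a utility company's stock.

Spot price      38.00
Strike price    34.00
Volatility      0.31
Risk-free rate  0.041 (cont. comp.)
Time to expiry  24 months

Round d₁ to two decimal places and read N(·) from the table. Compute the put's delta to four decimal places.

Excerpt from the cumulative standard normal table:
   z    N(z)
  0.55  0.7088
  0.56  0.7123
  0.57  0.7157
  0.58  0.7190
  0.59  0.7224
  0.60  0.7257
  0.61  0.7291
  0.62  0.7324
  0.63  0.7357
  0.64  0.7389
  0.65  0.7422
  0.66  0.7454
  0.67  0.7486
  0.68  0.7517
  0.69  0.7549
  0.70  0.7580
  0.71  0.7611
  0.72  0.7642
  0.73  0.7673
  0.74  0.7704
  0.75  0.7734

-0.2546

σ√T = 0.31·√2 = 0.4384
ln(S/K) + (r + σ²/2)T = ln(38/34) + (0.041 + 0.31²/2)·2 = 0.1112 + 0.1781 = 0.2893
d₁ = 0.2893 / 0.4384 = 0.6599 ⇒ 0.66
N(d₁) = N(0.66) = 0.7454
Δ_put = N(d₁) − 1 = 0.7454 − 1 = -0.2546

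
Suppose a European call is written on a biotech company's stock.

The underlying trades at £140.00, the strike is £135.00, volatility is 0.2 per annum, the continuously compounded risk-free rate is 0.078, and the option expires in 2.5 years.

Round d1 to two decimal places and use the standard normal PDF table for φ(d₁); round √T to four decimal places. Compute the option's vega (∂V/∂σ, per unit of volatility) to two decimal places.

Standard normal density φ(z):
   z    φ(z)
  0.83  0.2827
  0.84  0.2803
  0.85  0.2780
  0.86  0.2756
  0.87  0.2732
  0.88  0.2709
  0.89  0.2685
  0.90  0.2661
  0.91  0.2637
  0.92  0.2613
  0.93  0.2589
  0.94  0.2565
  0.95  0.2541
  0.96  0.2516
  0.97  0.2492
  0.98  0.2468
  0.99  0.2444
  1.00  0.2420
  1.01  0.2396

59.43

σ√T = 0.2 × 1.5811 = 0.3162
d₁ = [ln(140/135) + (0.078 + ½·0.2²)·2.5] / (σ√T) = (0.0364 + 0.2450) / 0.3162 = 0.8898 ⇒ 0.89
√T = √2.5 = 1.5811
φ(d₁) = φ(0.89) = 0.2685
vega = S·φ(d₁)·√T = 140·0.2685·1.5811 = 59.4335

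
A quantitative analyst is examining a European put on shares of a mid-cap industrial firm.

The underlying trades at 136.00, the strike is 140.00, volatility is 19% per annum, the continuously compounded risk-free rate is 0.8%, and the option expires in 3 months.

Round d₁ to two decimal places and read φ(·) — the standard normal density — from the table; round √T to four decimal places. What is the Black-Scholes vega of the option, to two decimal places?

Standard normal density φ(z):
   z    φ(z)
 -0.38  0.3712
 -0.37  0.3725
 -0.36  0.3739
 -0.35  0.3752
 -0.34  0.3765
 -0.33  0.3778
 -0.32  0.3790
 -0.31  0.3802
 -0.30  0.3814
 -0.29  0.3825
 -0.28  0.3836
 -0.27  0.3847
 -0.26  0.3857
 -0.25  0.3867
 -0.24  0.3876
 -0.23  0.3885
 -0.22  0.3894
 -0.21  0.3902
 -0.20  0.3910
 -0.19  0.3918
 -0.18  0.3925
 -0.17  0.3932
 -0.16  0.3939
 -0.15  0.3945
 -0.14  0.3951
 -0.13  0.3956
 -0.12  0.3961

σ√T = 0.19 × 0.5000 = 0.0950
d₁ = [ln(136/140) + (0.008 + 0.19²/2)·0.25] / 0.0950 = [-0.0290 + 0.0065] / 0.0950 = -0.2366 ⇒ -0.24
√T = √0.25 = 0.5000
φ(d₁) = φ(-0.24) = 0.3876
vega = S·φ(d₁)·√T = 136·0.3876·0.5000 = 26.3568
(Call and put vega coincide under Black-Scholes.)

26.36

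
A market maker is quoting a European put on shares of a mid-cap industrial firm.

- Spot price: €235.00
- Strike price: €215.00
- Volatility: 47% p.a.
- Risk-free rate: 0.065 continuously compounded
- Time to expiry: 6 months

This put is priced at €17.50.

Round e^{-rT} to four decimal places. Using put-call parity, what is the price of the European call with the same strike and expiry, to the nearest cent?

e^(−rT) = e^(−0.065·0.5) = 0.9680
Put-call parity: C − P = S − K·e^(−rT) = 235 − 215·0.9680 = 235 − 208.1200 = 26.8800
C = P + (C − P) = 17.50 + (26.8800) = 44.3800

€44.38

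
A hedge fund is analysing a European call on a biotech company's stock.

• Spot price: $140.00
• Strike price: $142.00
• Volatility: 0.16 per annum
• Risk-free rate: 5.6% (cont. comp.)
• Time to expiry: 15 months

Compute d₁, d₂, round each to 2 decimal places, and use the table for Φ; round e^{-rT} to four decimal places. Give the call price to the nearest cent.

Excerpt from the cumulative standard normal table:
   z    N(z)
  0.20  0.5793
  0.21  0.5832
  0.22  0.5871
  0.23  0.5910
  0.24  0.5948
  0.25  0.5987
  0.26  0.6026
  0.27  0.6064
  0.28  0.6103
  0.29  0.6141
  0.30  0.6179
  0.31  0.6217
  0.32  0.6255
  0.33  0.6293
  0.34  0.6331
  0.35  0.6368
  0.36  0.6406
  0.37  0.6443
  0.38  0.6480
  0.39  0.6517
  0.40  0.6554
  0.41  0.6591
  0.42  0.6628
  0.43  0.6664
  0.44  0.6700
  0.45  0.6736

$14.02

σ√T = 0.16·√1.25 = 0.1789
d₁ = [ln(140/142) + (0.056 + ½·0.16²)·1.25] / (σ√T) = (-0.0142 + 0.0860) / 0.1789 = 0.4015 → 0.40
d₂ = 0.4015 − 0.1789 = 0.2226 → 0.22
e^(−rT) = e^(−0.056·1.25) = 0.9324
N(d₁) = N(0.40) = 0.6554;  N(d₂) = N(0.22) = 0.5871
C = 140·0.6554 − 142·0.9324·0.5871 = 91.7560 − 77.7325 = 14.0235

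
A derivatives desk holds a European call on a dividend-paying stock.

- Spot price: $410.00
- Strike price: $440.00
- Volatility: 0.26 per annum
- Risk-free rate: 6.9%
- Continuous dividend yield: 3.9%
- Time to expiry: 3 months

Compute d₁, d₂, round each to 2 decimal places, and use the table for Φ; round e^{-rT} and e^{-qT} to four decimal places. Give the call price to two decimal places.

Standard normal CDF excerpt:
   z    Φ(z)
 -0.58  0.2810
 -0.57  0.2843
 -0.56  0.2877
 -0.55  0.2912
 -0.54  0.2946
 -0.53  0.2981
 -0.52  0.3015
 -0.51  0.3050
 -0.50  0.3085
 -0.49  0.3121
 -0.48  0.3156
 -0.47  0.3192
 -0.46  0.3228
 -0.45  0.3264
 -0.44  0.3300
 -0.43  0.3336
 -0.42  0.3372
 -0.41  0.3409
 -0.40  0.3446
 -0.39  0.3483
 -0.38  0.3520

σ√T = 0.26·√0.25 = 0.1300
d₁ = [ln(410/440) + (0.069 − 0.039 + ½·0.26²)·0.25] / (σ√T) = (-0.0706 + 0.0160) / 0.1300 = -0.4205 → -0.42
d₂ = -0.4205 − 0.1300 = -0.5505 → -0.55
exp(−qT) = exp(−0.039·0.25) = 0.9903;  exp(−rT) = exp(−0.069·0.25) = 0.9829
N(d₁) = N(-0.42) = 0.3372;  N(d₂) = N(-0.55) = 0.2912
C = 410·0.9903·0.3372 − 440·0.9829·0.2912 = 136.9110 − 125.9370 = 10.9739

$10.97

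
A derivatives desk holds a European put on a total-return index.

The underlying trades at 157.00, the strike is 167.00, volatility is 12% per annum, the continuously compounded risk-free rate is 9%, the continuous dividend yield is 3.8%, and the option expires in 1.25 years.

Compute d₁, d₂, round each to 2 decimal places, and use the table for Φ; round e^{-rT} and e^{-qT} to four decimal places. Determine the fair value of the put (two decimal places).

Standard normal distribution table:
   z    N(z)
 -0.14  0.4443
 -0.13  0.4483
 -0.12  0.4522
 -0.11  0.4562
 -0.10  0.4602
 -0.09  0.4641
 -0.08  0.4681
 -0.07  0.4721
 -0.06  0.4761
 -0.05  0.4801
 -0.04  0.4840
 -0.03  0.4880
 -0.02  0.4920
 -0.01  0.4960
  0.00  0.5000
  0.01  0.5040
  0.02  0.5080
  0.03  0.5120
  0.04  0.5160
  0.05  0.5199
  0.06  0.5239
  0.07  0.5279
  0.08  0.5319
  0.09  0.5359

σ√T = 0.12·√1.25 = 0.1342
ln(S/K) + (r − q + σ²/2)T = ln(157/167) + (0.09 − 0.038 + 0.12²/2)·1.25 = -0.0617 + 0.0740 = 0.0123
d₁ = 0.0123 / 0.1342 = 0.0913 ≈ 0.09
d₂ = d₁ − σ√T = 0.0913 − 0.1342 = -0.0428 ≈ -0.04
exp(−qT) = exp(−0.038·1.25) = 0.9536;  exp(−rT) = exp(−0.09·1.25) = 0.8936
N(−d₂) = N(0.04) = 0.5160;  N(−d₁) = N(-0.09) = 0.4641
P = 167·0.8936·0.5160 − 157·0.9536·0.4641 = 77.0033 − 69.4828 = 7.5205

7.52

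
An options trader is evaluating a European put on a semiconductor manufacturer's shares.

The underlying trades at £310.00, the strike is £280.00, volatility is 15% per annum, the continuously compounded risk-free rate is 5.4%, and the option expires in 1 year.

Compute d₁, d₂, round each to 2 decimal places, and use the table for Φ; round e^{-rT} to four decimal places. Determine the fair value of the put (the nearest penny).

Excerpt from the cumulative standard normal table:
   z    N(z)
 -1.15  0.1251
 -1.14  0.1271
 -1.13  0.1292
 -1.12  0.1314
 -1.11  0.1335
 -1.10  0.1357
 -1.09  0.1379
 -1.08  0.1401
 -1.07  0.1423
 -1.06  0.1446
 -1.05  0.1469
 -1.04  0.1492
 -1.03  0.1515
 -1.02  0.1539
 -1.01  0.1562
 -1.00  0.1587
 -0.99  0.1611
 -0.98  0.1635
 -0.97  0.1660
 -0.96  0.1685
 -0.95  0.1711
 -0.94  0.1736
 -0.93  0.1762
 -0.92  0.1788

σ√T = 0.15·√1 = 0.1500
d₁ = [ln(310/280) + (0.054 + 0.15²/2)·1] / 0.1500 = [0.1018 + 0.0653] / 0.1500 = 1.1136 ⇒ 1.11
d₂ = d₁ − σ√T = 1.1136 − 0.1500 = 0.9636 ⇒ 0.96
e^(−rT) = e^(−0.054·1) = 0.9474
N(−d₂) = N(-0.96) = 0.1685;  N(−d₁) = N(-1.11) = 0.1335
P = 280·0.9474·0.1685 − 310·0.1335 = 44.6983 − 41.3850 = 3.3133

£3.31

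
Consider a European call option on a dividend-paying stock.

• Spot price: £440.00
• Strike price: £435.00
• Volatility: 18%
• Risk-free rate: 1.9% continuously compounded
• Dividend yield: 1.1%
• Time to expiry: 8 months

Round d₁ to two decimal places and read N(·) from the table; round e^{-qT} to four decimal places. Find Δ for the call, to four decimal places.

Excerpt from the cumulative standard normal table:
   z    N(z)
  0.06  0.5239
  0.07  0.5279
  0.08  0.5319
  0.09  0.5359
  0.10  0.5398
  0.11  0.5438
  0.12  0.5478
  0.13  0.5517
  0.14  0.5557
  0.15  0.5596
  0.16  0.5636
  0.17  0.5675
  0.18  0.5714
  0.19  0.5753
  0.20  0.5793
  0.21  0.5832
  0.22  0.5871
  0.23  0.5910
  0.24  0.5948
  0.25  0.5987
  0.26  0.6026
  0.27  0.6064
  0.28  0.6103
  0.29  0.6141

0.5711

σ√T = 0.18·√0.6667 = 0.1470
d₁ = [ln(440/435) + (0.019 − 0.011 + 0.18²/2)·0.6667] / 0.1470 = [0.0114 + 0.0161] / 0.1470 = 0.1875 ≈ 0.19
N(d₁) = N(0.19) = 0.5753
Δ_call = exp(−qT)·N(d₁) = 0.9927·0.5753 = 0.5711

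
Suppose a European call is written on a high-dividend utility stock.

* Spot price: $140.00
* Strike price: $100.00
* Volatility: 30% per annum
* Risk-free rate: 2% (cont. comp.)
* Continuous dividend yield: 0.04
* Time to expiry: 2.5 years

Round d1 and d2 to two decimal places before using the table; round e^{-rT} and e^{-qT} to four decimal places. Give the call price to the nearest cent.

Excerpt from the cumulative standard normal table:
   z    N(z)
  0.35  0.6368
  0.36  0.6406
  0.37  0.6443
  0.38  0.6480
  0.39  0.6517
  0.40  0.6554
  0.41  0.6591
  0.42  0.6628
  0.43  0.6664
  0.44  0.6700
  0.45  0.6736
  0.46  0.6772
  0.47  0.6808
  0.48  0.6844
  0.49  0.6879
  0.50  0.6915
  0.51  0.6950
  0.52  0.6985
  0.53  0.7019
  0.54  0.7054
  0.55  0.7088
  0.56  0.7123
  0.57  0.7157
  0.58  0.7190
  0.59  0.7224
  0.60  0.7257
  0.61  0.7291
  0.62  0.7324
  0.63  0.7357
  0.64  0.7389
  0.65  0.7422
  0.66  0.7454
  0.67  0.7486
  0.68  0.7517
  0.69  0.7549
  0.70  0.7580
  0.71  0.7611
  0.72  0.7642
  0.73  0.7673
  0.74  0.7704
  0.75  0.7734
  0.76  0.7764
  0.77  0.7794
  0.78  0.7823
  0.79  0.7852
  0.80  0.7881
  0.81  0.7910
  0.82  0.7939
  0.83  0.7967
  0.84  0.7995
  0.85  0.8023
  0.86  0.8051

$39.99

σ√T = 0.3·√2.5 = 0.4743
ln(S/K) + (r − q + σ²/2)T = ln(140/100) + (0.02 − 0.04 + 0.3²/2)·2.5 = 0.3365 + 0.0625 = 0.3990
d₁ = 0.3990 / 0.4743 = 0.8411 which rounds to 0.84
d₂ = d₁ − σ√T = 0.8411 − 0.4743 = 0.3668 which rounds to 0.37
e^(−qT) = e^(−0.04·2.5) = 0.9048;  e^(−rT) = e^(−0.02·2.5) = 0.9512
N(d₁) = N(0.84) = 0.7995;  N(d₂) = N(0.37) = 0.6443
C = 140·0.9048·0.7995 − 100·0.9512·0.6443 = 101.2743 − 61.2858 = 39.9884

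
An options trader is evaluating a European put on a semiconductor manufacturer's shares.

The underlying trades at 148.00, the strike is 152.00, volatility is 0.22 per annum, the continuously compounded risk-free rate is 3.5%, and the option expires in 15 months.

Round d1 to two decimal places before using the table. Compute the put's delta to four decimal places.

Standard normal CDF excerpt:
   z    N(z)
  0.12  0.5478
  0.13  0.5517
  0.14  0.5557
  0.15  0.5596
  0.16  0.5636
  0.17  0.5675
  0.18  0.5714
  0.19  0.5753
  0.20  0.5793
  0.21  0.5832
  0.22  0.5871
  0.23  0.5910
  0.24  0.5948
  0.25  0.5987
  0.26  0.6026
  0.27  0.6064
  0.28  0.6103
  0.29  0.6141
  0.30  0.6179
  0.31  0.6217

T = 1.25;  σ√T = 0.2460
ln(S/K) + (r + σ²/2)T = ln(148/152) + (0.035 + 0.22²/2)·1.25 = -0.0267 + 0.0740 = 0.0473
d₁ = 0.0473 / 0.2460 = 0.1924 → 0.19
N(d₁) = N(0.19) = 0.5753
Δ_put = N(d₁) − 1 = 0.5753 − 1 = -0.4247

-0.4247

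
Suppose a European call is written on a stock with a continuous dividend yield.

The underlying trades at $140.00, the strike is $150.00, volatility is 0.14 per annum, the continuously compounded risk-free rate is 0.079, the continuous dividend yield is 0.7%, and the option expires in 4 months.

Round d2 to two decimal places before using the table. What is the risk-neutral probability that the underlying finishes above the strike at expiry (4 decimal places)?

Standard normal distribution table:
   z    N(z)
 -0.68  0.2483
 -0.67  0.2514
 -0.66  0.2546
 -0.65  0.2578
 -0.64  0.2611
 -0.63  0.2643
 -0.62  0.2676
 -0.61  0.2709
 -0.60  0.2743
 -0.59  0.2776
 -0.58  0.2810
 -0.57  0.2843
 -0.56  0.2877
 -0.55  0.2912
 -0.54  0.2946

0.2743

σ√T = 0.14·√0.3333 = 0.0808
d₁ = [ln(140/150) + (0.079 − 0.007 + 0.14²/2)·0.3333] / 0.0808 = [-0.0690 + 0.0273] / 0.0808 = -0.5162 ⇒ -0.52
d₂ = d₁ − σ√T = -0.5162 − 0.0808 = -0.5971 ⇒ -0.60
Pr(exercise) under Q = N(d₂) = 0.2743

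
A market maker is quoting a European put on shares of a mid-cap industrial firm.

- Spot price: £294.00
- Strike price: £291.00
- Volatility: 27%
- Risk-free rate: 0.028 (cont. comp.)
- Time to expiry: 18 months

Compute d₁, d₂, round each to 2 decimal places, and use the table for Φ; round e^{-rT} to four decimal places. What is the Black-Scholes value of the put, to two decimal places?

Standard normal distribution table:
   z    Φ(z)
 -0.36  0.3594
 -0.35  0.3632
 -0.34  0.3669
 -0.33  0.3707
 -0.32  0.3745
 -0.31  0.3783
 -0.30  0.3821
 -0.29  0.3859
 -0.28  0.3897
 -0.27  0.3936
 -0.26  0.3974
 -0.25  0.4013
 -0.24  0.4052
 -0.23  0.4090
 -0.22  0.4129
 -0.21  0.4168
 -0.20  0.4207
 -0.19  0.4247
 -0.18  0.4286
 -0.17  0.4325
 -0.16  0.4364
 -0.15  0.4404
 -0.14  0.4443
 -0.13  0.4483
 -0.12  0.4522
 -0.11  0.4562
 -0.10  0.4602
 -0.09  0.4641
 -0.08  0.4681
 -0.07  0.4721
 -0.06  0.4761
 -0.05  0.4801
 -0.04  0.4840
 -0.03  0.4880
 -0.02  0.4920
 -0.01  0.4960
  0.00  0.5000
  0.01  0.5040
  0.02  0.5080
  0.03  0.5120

σ√T = 0.27 × 1.2247 = 0.3307
d₁ = [ln(294/291) + (0.028 + 0.27²/2)·1.5] / 0.3307 = [0.0103 + 0.0967] / 0.3307 = 0.3234 ⇒ 0.32
d₂ = d₁ − σ√T = 0.3234 − 0.3307 = -0.0073 ⇒ -0.01
exp(−rT) = exp(−0.028·1.5) = 0.9589
P = 291·0.9589·N(0.01) − 294·N(-0.32) = 291·0.9589·0.5040 − 294·0.3745 = 140.6361 − 110.1030 = 30.5331

£30.53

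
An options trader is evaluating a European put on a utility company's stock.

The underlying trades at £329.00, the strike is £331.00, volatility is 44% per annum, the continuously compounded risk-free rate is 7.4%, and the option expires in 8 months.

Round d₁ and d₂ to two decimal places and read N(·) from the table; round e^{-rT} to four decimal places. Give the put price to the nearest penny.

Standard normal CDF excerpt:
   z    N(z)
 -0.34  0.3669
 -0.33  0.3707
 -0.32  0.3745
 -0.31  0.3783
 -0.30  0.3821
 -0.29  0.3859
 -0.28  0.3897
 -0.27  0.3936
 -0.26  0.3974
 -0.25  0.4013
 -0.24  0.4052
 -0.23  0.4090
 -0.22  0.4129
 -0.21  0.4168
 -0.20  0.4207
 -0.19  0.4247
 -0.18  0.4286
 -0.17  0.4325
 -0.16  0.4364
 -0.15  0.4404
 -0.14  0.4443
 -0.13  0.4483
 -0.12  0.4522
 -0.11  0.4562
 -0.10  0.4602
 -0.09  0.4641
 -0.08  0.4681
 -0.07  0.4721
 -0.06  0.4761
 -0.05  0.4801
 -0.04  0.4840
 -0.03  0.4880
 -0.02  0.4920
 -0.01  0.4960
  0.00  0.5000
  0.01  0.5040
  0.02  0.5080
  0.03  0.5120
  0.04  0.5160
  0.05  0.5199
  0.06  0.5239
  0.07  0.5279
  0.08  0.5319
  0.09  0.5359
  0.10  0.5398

£39.36

T = 0.6667;  σ√T = 0.3593
ln(S/K) + (r + σ²/2)T = ln(329/331) + (0.074 + 0.44²/2)·0.6667 = -0.0061 + 0.1139 = 0.1078
d₁ = 0.1078 / 0.3593 = 0.3001 ≈ 0.30
d₂ = d₁ − σ√T = 0.3001 − 0.3593 = -0.0592 ≈ -0.06
e^(−rT) = e^(−0.074·0.6667) = 0.9519
P = 331·0.9519·N(0.06) − 329·N(-0.30) = 331·0.9519·0.5239 − 329·0.3821 = 165.0698 − 125.7109 = 39.3589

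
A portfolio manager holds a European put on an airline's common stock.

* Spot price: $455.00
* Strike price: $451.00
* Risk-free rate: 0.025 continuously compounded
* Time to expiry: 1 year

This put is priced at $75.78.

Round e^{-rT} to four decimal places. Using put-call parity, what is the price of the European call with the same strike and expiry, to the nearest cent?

e^(−rT) = e^(−0.025·1) = 0.9753
Put-call parity: C − P = S − K·e^(−rT) = 455 − 451·0.9753 = 455 − 439.8603 = 15.1397
C = P + (C − P) = 75.78 + (15.1397) = 90.9197

$90.92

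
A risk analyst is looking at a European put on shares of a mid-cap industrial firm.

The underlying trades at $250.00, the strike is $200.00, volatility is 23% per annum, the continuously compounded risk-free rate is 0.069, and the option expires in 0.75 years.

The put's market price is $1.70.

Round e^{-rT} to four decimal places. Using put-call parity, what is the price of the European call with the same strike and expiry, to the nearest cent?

$61.78

e^(−rT) = e^(−0.069·0.75) = 0.9496
Put-call parity: C − P = S − K·e^(−rT) = 250 − 200·0.9496 = 250 − 189.9200 = 60.0800
C = P + (C − P) = 1.70 + (60.0800) = 61.7800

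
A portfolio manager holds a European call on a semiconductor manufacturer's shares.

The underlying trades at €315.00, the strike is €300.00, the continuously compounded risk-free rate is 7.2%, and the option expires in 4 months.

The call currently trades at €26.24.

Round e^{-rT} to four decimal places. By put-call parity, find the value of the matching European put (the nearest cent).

e^(−rT) = e^(−0.072·0.3333) = 0.9763
Put-call parity: C − P = S − K·e^(−rT) = 315 − 300·0.9763 = 315 − 292.8900 = 22.1100
P = C − (C − P) = 26.24 − (22.1100) = 4.1300

€4.13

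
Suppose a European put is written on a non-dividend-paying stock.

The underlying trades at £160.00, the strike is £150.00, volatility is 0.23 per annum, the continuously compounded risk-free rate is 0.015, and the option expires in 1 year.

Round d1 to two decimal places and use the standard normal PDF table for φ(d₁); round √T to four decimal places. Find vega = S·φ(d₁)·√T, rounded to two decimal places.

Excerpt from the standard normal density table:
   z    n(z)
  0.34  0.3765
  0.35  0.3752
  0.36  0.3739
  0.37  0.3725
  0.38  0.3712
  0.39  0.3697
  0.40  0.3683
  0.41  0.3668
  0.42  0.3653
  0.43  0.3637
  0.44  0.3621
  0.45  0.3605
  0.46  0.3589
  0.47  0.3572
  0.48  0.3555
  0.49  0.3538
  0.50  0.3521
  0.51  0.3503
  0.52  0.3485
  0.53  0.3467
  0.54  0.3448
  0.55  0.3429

T = 1;  σ√T = 0.2300
d₁ = [ln(160/150) + (0.015 + 0.23²/2)·1] / 0.2300 = [0.0645 + 0.0415] / 0.2300 = 0.4608 ≈ 0.46
√T = √1 = 1.0000
φ(d₁) = φ(0.46) = 0.3589
vega = S·φ(d₁)·√T = 160·0.3589·1.0000 = 57.4240

57.42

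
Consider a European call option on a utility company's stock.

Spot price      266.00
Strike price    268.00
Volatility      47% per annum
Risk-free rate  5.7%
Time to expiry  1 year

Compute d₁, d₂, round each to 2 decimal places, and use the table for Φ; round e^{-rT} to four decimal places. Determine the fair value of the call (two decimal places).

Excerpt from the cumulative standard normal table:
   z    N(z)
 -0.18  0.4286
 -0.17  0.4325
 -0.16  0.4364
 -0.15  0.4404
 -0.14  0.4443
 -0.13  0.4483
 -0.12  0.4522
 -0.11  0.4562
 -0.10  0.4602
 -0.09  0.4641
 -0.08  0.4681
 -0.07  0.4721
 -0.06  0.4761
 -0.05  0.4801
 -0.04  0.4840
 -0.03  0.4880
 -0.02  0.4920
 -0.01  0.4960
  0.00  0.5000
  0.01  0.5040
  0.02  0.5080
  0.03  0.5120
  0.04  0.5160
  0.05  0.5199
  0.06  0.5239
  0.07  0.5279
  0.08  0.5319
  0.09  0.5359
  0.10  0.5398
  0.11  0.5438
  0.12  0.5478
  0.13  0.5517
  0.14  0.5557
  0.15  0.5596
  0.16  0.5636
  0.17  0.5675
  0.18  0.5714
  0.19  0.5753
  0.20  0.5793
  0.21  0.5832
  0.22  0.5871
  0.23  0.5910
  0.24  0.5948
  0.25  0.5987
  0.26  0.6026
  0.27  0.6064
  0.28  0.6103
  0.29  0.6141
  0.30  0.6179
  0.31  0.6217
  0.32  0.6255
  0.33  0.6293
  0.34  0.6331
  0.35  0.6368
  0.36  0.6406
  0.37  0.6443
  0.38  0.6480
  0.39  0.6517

σ√T = 0.47 × 1.0000 = 0.4700
d₁ = [ln(266/268) + (0.057 + ½·0.47²)·1] / (σ√T) = (-0.0075 + 0.1674) / 0.4700 = 0.3403 ⇒ 0.34
d₂ = 0.3403 − 0.4700 = -0.1297 ⇒ -0.13
e^(−rT) = e^(−0.057·1) = 0.9446
C = 266·N(0.34) − 268·0.9446·N(-0.13) = 266·0.6331 − 268·0.9446·0.4483 = 168.4046 − 113.4884 = 54.9162

54.92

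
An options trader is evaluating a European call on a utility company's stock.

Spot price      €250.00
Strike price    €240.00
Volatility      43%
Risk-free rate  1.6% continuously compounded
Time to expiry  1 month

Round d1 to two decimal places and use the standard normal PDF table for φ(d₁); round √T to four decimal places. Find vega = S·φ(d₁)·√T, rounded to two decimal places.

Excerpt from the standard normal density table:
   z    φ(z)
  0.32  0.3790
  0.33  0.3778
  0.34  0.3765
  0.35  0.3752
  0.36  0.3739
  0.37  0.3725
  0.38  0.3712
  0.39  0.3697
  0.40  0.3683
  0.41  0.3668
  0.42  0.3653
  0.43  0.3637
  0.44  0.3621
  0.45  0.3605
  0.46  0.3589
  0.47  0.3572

σ√T = 0.43·√0.08333 = 0.1241
d₁ = [ln(250/240) + (0.016 + ½·0.43²)·0.08333] / (σ√T) = (0.0408 + 0.0090) / 0.1241 = 0.4017 ≈ 0.40
√T = √0.08333 = 0.2887
φ(d₁) = φ(0.40) = 0.3683
vega = S·φ(d₁)·√T = 250·0.3683·0.2887 = 26.5821
(Vega is the same for a European call and put with the same parameters.)

26.58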